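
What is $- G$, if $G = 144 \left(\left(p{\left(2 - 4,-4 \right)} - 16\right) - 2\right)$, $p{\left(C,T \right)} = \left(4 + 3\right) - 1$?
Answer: $1728$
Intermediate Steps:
$p{\left(C,T \right)} = 6$ ($p{\left(C,T \right)} = 7 - 1 = 6$)
$G = -1728$ ($G = 144 \left(\left(6 - 16\right) - 2\right) = 144 \left(-10 - 2\right) = 144 \left(-12\right) = -1728$)
$- G = \left(-1\right) \left(-1728\right) = 1728$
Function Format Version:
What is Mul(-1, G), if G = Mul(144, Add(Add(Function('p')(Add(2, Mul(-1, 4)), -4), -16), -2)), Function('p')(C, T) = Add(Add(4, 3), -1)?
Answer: 1728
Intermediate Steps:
Function('p')(C, T) = 6 (Function('p')(C, T) = Add(7, -1) = 6)
G = -1728 (G = Mul(144, Add(Add(6, -16), -2)) = Mul(144, Add(-10, -2)) = Mul(144, -12) = -1728)
Mul(-1, G) = Mul(-1, -1728) = 1728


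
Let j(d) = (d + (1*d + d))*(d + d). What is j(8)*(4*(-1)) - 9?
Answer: -1545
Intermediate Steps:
j(d) = 6*d² (j(d) = (d + (d + d))*(2*d) = (d + 2*d)*(2*d) = (3*d)*(2*d) = 6*d²)
j(8)*(4*(-1)) - 9 = (6*8²)*(4*(-1)) - 9 = (6*64)*(-4) - 9 = 384*(-4) - 9 = -1536 - 9 = -1545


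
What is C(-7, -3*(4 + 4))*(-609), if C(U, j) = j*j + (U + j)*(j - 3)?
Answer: -860517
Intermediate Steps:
C(U, j) = j**2 + (-3 + j)*(U + j) (C(U, j) = j**2 + (U + j)*(-3 + j) = j**2 + (-3 + j)*(U + j))
C(-7, -3*(4 + 4))*(-609) = (-3*(-7) - (-9)*(4 + 4) + 2*(-3*(4 + 4))**2 - (-21)*(4 + 4))*(-609) = (21 - (-9)*8 + 2*(-3*8)**2 - (-21)*8)*(-609) = (21 - 3*(-24) + 2*(-24)**2 - 7*(-24))*(-609) = (21 + 72 + 2*576 + 168)*(-609) = (21 + 72 + 1152 + 168)*(-609) = 1413*(-609) = -860517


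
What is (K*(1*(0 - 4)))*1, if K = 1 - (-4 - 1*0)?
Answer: -20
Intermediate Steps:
K = 5 (K = 1 - (-4 + 0) = 1 - 1*(-4) = 1 + 4 = 5)
(K*(1*(0 - 4)))*1 = (5*(1*(0 - 4)))*1 = (5*(1*(-4)))*1 = (5*(-4))*1 = -20*1 = -20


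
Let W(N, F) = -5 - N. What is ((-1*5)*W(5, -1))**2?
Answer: 2500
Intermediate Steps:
((-1*5)*W(5, -1))**2 = ((-1*5)*(-5 - 1*5))**2 = (-5*(-5 - 5))**2 = (-5*(-10))**2 = 50**2 = 2500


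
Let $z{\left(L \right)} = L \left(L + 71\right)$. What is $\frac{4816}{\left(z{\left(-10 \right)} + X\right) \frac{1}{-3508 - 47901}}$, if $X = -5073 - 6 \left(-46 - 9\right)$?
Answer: $\frac{2451344}{53} \approx 46252.0$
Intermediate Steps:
$X = -4743$ ($X = -5073 - 6 \left(-55\right) = -5073 - -330 = -5073 + 330 = -4743$)
$z{\left(L \right)} = L \left(71 + L\right)$
$\frac{4816}{\left(z{\left(-10 \right)} + X\right) \frac{1}{-3508 - 47901}} = \frac{4816}{\left(- 10 \left(71 - 10\right) - 4743\right) \frac{1}{-3508 - 47901}} = \frac{4816}{\left(\left(-10\right) 61 - 4743\right) \frac{1}{-3508 - 47901}} = \frac{4816}{\left(-610 - 4743\right) \frac{1}{-51409}} = \frac{4816}{\left(-5353\right) \left(- \frac{1}{51409}\right)} = \frac{4816}{\frac{53}{509}} = 4816 \cdot \frac{509}{53} = \frac{2451344}{53}$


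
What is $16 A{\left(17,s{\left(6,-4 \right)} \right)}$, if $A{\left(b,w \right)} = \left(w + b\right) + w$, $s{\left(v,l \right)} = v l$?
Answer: $-496$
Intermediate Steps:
$s{\left(v,l \right)} = l v$
$A{\left(b,w \right)} = b + 2 w$ ($A{\left(b,w \right)} = \left(b + w\right) + w = b + 2 w$)
$16 A{\left(17,s{\left(6,-4 \right)} \right)} = 16 \left(17 + 2 \left(\left(-4\right) 6\right)\right) = 16 \left(17 + 2 \left(-24\right)\right) = 16 \left(17 - 48\right) = 16 \left(-31\right) = -496$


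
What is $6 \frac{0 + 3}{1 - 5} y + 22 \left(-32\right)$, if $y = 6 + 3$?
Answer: $- \frac{1489}{2} \approx -744.5$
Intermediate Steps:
$y = 9$
$6 \frac{0 + 3}{1 - 5} y + 22 \left(-32\right) = 6 \frac{0 + 3}{1 - 5} \cdot 9 + 22 \left(-32\right) = 6 \frac{3}{-4} \cdot 9 - 704 = 6 \cdot 3 \left(- \frac{1}{4}\right) 9 - 704 = 6 \left(\left(- \frac{3}{4}\right) 9\right) - 704 = 6 \left(- \frac{27}{4}\right) - 704 = - \frac{81}{2} - 704 = - \frac{1489}{2}$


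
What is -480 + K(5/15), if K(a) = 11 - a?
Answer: -1408/3 ≈ -469.33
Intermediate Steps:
-480 + K(5/15) = -480 + (11 - 5/15) = -480 + (11 - 1*⅓) = -480 + (11 - ⅓) = -480 + 32/3 = -1408/3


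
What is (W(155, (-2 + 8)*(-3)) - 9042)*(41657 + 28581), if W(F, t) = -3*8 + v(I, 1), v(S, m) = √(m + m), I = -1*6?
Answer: -636777708 + 70238*√2 ≈ -6.3668e+8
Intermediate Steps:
I = -6
v(S, m) = √2*√m (v(S, m) = √(2*m) = √2*√m)
W(F, t) = -24 + √2 (W(F, t) = -3*8 + √2*√1 = -24 + √2*1 = -24 + √2)
(W(155, (-2 + 8)*(-3)) - 9042)*(41657 + 28581) = ((-24 + √2) - 9042)*(41657 + 28581) = (-9066 + √2)*70238 = -636777708 + 70238*√2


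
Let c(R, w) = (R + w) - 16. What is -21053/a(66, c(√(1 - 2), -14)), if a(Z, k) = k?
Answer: 631590/901 + 21053*I/901 ≈ 700.99 + 23.366*I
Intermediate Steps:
c(R, w) = -16 + R + w
-21053/a(66, c(√(1 - 2), -14)) = -21053/(-16 + √(1 - 2) - 14) = -21053/(-16 + √(-1) - 14) = -21053/(-16 + I - 14) = -21053*(-30 - I)/901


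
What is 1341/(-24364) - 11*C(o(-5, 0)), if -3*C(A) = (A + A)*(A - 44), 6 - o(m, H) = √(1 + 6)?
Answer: -118461791/73092 + 704*√7/3 ≈ -999.85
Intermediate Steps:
o(m, H) = 6 - √7 (o(m, H) = 6 - √(1 + 6) = 6 - √7)
C(A) = -2*A*(-44 + A)/3 (C(A) = -(A + A)*(A - 44)/3 = -2*A*(-44 + A)/3)
1341/(-24364) - 11*C(o(-5, 0)) = 1341/(-24364) - 22*(6 - √7)*(44 - (6 - √7))/3 = 1341*(-1/24364) - 22*(6 - √7)*(44 + (-6 + √7))/3 = -1341/24364 - 22*(6 - √7)*(38 + √7)/3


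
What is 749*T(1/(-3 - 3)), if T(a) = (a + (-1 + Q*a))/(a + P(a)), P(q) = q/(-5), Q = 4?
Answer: 41195/4 ≈ 10299.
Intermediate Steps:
P(q) = -q/5 (P(q) = q*(-1/5) = -q/5)
T(a) = 5*(-1 + 5*a)/(4*a) (T(a) = (a + (-1 + 4*a))/(a - a/5) = (-1 + 5*a)/((4*a/5)) = (-1 + 5*a)*(5/(4*a)) = 5*(-1 + 5*a)/(4*a))
749*T(1/(-3 - 3)) = 749*(5*(-1 + 5/(-3 - 3))/(4*(1/(-3 - 3)))) = 749*(5*(-1 + 5/(-6))/(4*(1/(-6)))) = 749*(5*(-1 + 5*(-1/6))/(4*(-1/6))) = 749*((5/4)*(-6)*(-1 - 5/6)) = 749*((5/4)*(-6)*(-11/6)) = 749*(55/4) = 41195/4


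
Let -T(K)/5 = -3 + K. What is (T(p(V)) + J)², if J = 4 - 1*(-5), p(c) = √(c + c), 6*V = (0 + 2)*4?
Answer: 1928/3 - 160*√6 ≈ 250.75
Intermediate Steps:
V = 4/3 (V = ((0 + 2)*4)/6 = (2*4)/6 = (⅙)*8 = 4/3 ≈ 1.3333)
p(c) = √2*√c (p(c) = √(2*c) = √2*√c)
T(K) = 15 - 5*K (T(K) = -5*(-3 + K) = 15 - 5*K)
J = 9 (J = 4 + 5 = 9)
(T(p(V)) + J)² = ((15 - 5*√2*√(4/3)) + 9)² = ((15 - 5*√2*2*√3/3) + 9)² = ((15 - 10*√6/3) + 9)² = (24 - 10*√6/3)²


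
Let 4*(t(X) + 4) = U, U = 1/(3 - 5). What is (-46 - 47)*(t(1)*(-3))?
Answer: -9207/8 ≈ -1150.9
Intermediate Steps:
U = -1/2 (U = 1/(-2) = -1/2 ≈ -0.50000)
t(X) = -33/8 (t(X) = -4 + (1/4)*(-1/2) = -4 - 1/8 = -33/8)
(-46 - 47)*(t(1)*(-3)) = (-46 - 47)*(-33/8*(-3)) = -93*99/8 = -9207/8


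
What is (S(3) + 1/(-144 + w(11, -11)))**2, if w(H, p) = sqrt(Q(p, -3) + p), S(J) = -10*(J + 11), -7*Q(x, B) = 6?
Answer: 7*(806440*sqrt(581) + 406233521*I)/(288*sqrt(581) + 145069*I) ≈ 19602.0 + 0.046472*I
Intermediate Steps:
Q(x, B) = -6/7 (Q(x, B) = -1/7*6 = -6/7)
S(J) = -110 - 10*J (S(J) = -10*(11 + J) = -110 - 10*J)
w(H, p) = sqrt(-6/7 + p)
(S(3) + 1/(-144 + w(11, -11)))**2 = ((-110 - 10*3) + 1/(-144 + sqrt(-42 + 49*(-11))/7))**2 = ((-110 - 30) + 1/(-144 + sqrt(-42 - 539)/7))**2 = (-140 + 1/(-144 + sqrt(-581)/7))**2 = (-140 + 1/(-144 + (I*sqrt(581))/7))**2 = (-140 + 1/(-144 + I*sqrt(581)/7))**2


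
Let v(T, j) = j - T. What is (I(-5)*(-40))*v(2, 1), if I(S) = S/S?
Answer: 40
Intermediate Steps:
I(S) = 1
(I(-5)*(-40))*v(2, 1) = (1*(-40))*(1 - 1*2) = -40*(1 - 2) = -40*(-1) = 40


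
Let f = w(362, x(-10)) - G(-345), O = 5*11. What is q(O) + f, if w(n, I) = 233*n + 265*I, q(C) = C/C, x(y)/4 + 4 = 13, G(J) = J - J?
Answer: 93887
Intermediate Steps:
G(J) = 0
x(y) = 36 (x(y) = -16 + 4*13 = -16 + 52 = 36)
O = 55
q(C) = 1
f = 93886 (f = (233*362 + 265*36) - 1*0 = (84346 + 9540) + 0 = 93886 + 0 = 93886)
q(O) + f = 1 + 93886 = 93887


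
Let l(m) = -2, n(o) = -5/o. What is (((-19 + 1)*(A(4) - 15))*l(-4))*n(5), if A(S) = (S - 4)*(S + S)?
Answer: 540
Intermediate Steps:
A(S) = 2*S*(-4 + S) (A(S) = (-4 + S)*(2*S) = 2*S*(-4 + S))
(((-19 + 1)*(A(4) - 15))*l(-4))*n(5) = (((-19 + 1)*(2*4*(-4 + 4) - 15))*(-2))*(-5/5) = (-18*(2*4*0 - 15)*(-2))*(-5*⅕) = (-18*(0 - 15)*(-2))*(-1) = (-18*(-15)*(-2))*(-1) = (270*(-2))*(-1) = -540*(-1) = 540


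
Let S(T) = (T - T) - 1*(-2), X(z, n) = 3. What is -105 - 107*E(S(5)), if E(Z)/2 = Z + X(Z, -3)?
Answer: -1175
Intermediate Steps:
S(T) = 2 (S(T) = 0 + 2 = 2)
E(Z) = 6 + 2*Z (E(Z) = 2*(Z + 3) = 2*(3 + Z) = 6 + 2*Z)
-105 - 107*E(S(5)) = -105 - 107*(6 + 2*2) = -105 - 107*(6 + 4) = -105 - 107*10 = -105 - 1070 = -1175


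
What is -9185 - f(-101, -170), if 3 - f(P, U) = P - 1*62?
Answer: -9351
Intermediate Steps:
f(P, U) = 65 - P (f(P, U) = 3 - (P - 1*62) = 3 - (P - 62) = 3 - (-62 + P) = 3 + (62 - P) = 65 - P)
-9185 - f(-101, -170) = -9185 - (65 - 1*(-101)) = -9185 - (65 + 101) = -9185 - 1*166 = -9185 - 166 = -9351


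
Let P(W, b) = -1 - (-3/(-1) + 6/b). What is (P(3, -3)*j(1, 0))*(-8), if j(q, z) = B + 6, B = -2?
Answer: 64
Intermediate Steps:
j(q, z) = 4 (j(q, z) = -2 + 6 = 4)
P(W, b) = -4 - 6/b (P(W, b) = -1 - (-3*(-1) + 6/b) = -1 - (3 + 6/b) = -1 + (-3 - 6/b) = -4 - 6/b)
(P(3, -3)*j(1, 0))*(-8) = ((-4 - 6/(-3))*4)*(-8) = ((-4 - 6*(-⅓))*4)*(-8) = ((-4 + 2)*4)*(-8) = -2*4*(-8) = -8*(-8) = 64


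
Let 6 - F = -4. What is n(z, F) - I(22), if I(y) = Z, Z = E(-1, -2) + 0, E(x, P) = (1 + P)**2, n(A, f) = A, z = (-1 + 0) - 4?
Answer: -6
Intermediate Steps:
z = -5 (z = -1 - 4 = -5)
F = 10 (F = 6 - 1*(-4) = 6 + 4 = 10)
Z = 1 (Z = (1 - 2)**2 + 0 = (-1)**2 + 0 = 1 + 0 = 1)
I(y) = 1
n(z, F) - I(22) = -5 - 1*1 = -5 - 1 = -6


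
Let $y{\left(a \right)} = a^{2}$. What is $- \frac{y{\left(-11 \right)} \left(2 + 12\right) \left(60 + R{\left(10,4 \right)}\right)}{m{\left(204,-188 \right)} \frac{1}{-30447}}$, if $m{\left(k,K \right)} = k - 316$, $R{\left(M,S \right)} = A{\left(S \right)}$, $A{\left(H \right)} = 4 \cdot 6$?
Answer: $- \frac{77365827}{2} \approx -3.8683 \cdot 10^{7}$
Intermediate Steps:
$A{\left(H \right)} = 24$
$R{\left(M,S \right)} = 24$
$m{\left(k,K \right)} = -316 + k$
$- \frac{y{\left(-11 \right)} \left(2 + 12\right) \left(60 + R{\left(10,4 \right)}\right)}{m{\left(204,-188 \right)} \frac{1}{-30447}} = - \frac{\left(-11\right)^{2} \left(2 + 12\right) \left(60 + 24\right)}{\left(-316 + 204\right) \frac{1}{-30447}} = - \frac{121 \cdot 14 \cdot 84}{\left(-112\right) \left(- \frac{1}{30447}\right)} = - \frac{121 \cdot 1176}{\frac{112}{30447}} = - \frac{142296 \cdot 30447}{112} = \left(-1\right) \frac{77365827}{2} = - \frac{77365827}{2}$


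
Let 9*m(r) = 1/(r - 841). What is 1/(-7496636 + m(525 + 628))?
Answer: -2808/21050553887 ≈ -1.3339e-7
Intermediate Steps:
m(r) = 1/(9*(-841 + r)) (m(r) = 1/(9*(r - 841)) = 1/(9*(-841 + r)))
1/(-7496636 + m(525 + 628)) = 1/(-7496636 + 1/(9*(-841 + (525 + 628)))) = 1/(-7496636 + 1/(9*(-841 + 1153))) = 1/(-7496636 + (⅑)/312) = 1/(-7496636 + (⅑)*(1/312)) = 1/(-7496636 + 1/2808) = 1/(-21050553887/2808) = -2808/21050553887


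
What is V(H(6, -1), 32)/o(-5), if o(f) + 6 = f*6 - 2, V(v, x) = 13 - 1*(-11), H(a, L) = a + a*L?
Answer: -12/19 ≈ -0.63158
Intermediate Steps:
H(a, L) = a + L*a
V(v, x) = 24 (V(v, x) = 13 + 11 = 24)
o(f) = -8 + 6*f (o(f) = -6 + (f*6 - 2) = -6 + (6*f - 2) = -6 + (-2 + 6*f) = -8 + 6*f)
V(H(6, -1), 32)/o(-5) = 24/(-8 + 6*(-5)) = 24/(-8 - 30) = 24/(-38) = 24*(-1/38) = -12/19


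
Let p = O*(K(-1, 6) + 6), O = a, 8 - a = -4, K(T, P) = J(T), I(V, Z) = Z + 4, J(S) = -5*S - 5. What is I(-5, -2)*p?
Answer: 144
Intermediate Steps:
J(S) = -5 - 5*S
I(V, Z) = 4 + Z
K(T, P) = -5 - 5*T
a = 12 (a = 8 - 1*(-4) = 8 + 4 = 12)
O = 12
p = 72 (p = 12*((-5 - 5*(-1)) + 6) = 12*((-5 + 5) + 6) = 12*(0 + 6) = 12*6 = 72)
I(-5, -2)*p = (4 - 2)*72 = 2*72 = 144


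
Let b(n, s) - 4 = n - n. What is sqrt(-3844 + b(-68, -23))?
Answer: 16*I*sqrt(15) ≈ 61.968*I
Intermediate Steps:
b(n, s) = 4 (b(n, s) = 4 + (n - n) = 4 + 0 = 4)
sqrt(-3844 + b(-68, -23)) = sqrt(-3844 + 4) = sqrt(-3840) = 16*I*sqrt(15)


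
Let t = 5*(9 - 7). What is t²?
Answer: 100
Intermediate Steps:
t = 10 (t = 5*2 = 10)
t² = 10² = 100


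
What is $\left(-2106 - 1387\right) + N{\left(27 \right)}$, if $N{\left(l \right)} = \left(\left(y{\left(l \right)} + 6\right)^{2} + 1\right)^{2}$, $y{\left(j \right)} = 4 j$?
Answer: $168918516$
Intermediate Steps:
$N{\left(l \right)} = \left(1 + \left(6 + 4 l\right)^{2}\right)^{2}$ ($N{\left(l \right)} = \left(\left(4 l + 6\right)^{2} + 1\right)^{2} = \left(\left(6 + 4 l\right)^{2} + 1\right)^{2} = \left(1 + \left(6 + 4 l\right)^{2}\right)^{2}$)
$\left(-2106 - 1387\right) + N{\left(27 \right)} = \left(-2106 - 1387\right) + \left(1 + 4 \left(3 + 2 \cdot 27\right)^{2}\right)^{2} = \left(-2106 - 1387\right) + \left(1 + 4 \left(3 + 54\right)^{2}\right)^{2} = \left(-2106 - 1387\right) + \left(1 + 4 \cdot 57^{2}\right)^{2} = -3493 + \left(1 + 4 \cdot 3249\right)^{2} = -3493 + \left(1 + 12996\right)^{2} = -3493 + 12997^{2} = -3493 + 168922009 = 168918516$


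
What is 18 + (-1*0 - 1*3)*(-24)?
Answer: 90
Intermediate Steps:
18 + (-1*0 - 1*3)*(-24) = 18 + (0 - 3)*(-24) = 18 - 3*(-24) = 18 + 72 = 90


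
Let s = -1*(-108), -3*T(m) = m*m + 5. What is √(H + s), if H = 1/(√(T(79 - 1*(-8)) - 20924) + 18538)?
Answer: √(114809349757007956164 - 1031042678*I*√211038)/1031042678 ≈ 10.392 - 2.1437e-8*I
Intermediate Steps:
T(m) = -5/3 - m²/3 (T(m) = -(m*m + 5)/3 = -(m² + 5)/3 = -(5 + m²)/3 = -5/3 - m²/3)
H = 1/(18538 + I*√211038/3) (H = 1/(√((-5/3 - (79 - 1*(-8))²/3) - 20924) + 18538) = 1/(√((-5/3 - (79 + 8)²/3) - 20924) + 18538) = 1/(√((-5/3 - ⅓*87²) - 20924) + 18538) = 1/(√((-5/3 - ⅓*7569) - 20924) + 18538) = 1/(√((-5/3 - 2523) - 20924) + 18538) = 1/(√(-7574/3 - 20924) + 18538) = 1/(√(-70346/3) + 18538) = 1/(I*√211038/3 + 18538) = 1/(18538 + I*√211038/3) ≈ 5.394e-5 - 4.456e-7*I)
s = 108
√(H + s) = √((27807/515521339 - I*√211038/1031042678) + 108) = √(55676332419/515521339 - I*√211038/1031042678)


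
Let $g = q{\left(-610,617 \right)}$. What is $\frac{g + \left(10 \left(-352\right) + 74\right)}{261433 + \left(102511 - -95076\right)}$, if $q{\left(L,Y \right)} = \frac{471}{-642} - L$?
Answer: $- \frac{607061}{98230280} \approx -0.00618$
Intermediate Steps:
$q{\left(L,Y \right)} = - \frac{157}{214} - L$ ($q{\left(L,Y \right)} = 471 \left(- \frac{1}{642}\right) - L = - \frac{157}{214} - L$)
$g = \frac{130383}{214}$ ($g = - \frac{157}{214} - -610 = - \frac{157}{214} + 610 = \frac{130383}{214} \approx 609.27$)
$\frac{g + \left(10 \left(-352\right) + 74\right)}{261433 + \left(102511 - -95076\right)} = \frac{\frac{130383}{214} + \left(10 \left(-352\right) + 74\right)}{261433 + \left(102511 - -95076\right)} = \frac{\frac{130383}{214} + \left(-3520 + 74\right)}{261433 + \left(102511 + 95076\right)} = \frac{\frac{130383}{214} - 3446}{261433 + 197587} = - \frac{607061}{214 \cdot 459020} = \left(- \frac{607061}{214}\right) \frac{1}{459020} = - \frac{607061}{98230280}$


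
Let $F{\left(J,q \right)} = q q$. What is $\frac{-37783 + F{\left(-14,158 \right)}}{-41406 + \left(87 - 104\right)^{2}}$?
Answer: $\frac{12819}{41117} \approx 0.31177$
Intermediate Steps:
$F{\left(J,q \right)} = q^{2}$
$\frac{-37783 + F{\left(-14,158 \right)}}{-41406 + \left(87 - 104\right)^{2}} = \frac{-37783 + 158^{2}}{-41406 + \left(87 - 104\right)^{2}} = \frac{-37783 + 24964}{-41406 + \left(-17\right)^{2}} = - \frac{12819}{-41406 + 289} = - \frac{12819}{-41117} = \left(-12819\right) \left(- \frac{1}{41117}\right) = \frac{12819}{41117}$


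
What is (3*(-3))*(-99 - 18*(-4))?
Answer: 243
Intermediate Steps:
(3*(-3))*(-99 - 18*(-4)) = -9*(-99 + 72) = -9*(-27) = 243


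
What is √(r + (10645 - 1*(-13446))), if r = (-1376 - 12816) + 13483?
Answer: 3*√2598 ≈ 152.91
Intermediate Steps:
r = -709 (r = -14192 + 13483 = -709)
√(r + (10645 - 1*(-13446))) = √(-709 + (10645 - 1*(-13446))) = √(-709 + (10645 + 13446)) = √(-709 + 24091) = √23382 = 3*√2598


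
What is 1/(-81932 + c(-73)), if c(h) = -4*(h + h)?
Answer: -1/81348 ≈ -1.2293e-5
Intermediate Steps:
c(h) = -8*h
1/(-81932 + c(-73)) = 1/(-81932 - 8*(-73)) = 1/(-81932 + 584) = 1/(-81348) = -1/81348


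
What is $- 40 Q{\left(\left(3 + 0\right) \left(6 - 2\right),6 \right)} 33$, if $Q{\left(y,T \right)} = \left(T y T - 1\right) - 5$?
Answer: $-562320$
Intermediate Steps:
$Q{\left(y,T \right)} = -6 + y T^{2}$ ($Q{\left(y,T \right)} = \left(y T^{2} - 1\right) - 5 = \left(-1 + y T^{2}\right) - 5 = -6 + y T^{2}$)
$- 40 Q{\left(\left(3 + 0\right) \left(6 - 2\right),6 \right)} 33 = - 40 \left(-6 + \left(3 + 0\right) \left(6 - 2\right) 6^{2}\right) 33 = - 40 \left(-6 + 3 \cdot 4 \cdot 36\right) 33 = - 40 \left(-6 + 12 \cdot 36\right) 33 = - 40 \left(-6 + 432\right) 33 = \left(-40\right) 426 \cdot 33 = \left(-17040\right) 33 = -562320$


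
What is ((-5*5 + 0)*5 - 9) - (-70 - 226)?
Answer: 162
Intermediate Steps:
((-5*5 + 0)*5 - 9) - (-70 - 226) = ((-25 + 0)*5 - 9) - 1*(-296) = (-25*5 - 9) + 296 = (-125 - 9) + 296 = -134 + 296 = 162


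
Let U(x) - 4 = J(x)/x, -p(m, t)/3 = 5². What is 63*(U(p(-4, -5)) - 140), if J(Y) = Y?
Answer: -8505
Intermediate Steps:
p(m, t) = -75 (p(m, t) = -3*5² = -3*25 = -75)
U(x) = 5 (U(x) = 4 + x/x = 4 + 1 = 5)
63*(U(p(-4, -5)) - 140) = 63*(5 - 140) = 63*(-135) = -8505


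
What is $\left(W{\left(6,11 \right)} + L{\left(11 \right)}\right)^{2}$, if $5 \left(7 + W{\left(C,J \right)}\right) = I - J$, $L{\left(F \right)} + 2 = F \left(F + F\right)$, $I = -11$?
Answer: $\frac{1306449}{25} \approx 52258.0$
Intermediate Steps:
$L{\left(F \right)} = -2 + 2 F^{2}$ ($L{\left(F \right)} = -2 + F \left(F + F\right) = -2 + F 2 F = -2 + 2 F^{2}$)
$W{\left(C,J \right)} = - \frac{46}{5} - \frac{J}{5}$ ($W{\left(C,J \right)} = -7 + \frac{-11 - J}{5} = -7 - \left(\frac{11}{5} + \frac{J}{5}\right) = - \frac{46}{5} - \frac{J}{5}$)
$\left(W{\left(6,11 \right)} + L{\left(11 \right)}\right)^{2} = \left(\left(- \frac{46}{5} - \frac{11}{5}\right) - \left(2 - 2 \cdot 11^{2}\right)\right)^{2} = \left(\left(- \frac{46}{5} - \frac{11}{5}\right) + \left(-2 + 2 \cdot 121\right)\right)^{2} = \left(- \frac{57}{5} + \left(-2 + 242\right)\right)^{2} = \left(- \frac{57}{5} + 240\right)^{2} = \left(\frac{1143}{5}\right)^{2} = \frac{1306449}{25}$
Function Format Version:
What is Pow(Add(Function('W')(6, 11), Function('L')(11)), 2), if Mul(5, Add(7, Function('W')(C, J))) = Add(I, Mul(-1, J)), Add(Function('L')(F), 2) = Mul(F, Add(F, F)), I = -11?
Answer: Rational(1306449, 25) ≈ 52258.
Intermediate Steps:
Function('L')(F) = Add(-2, Mul(2, Pow(F, 2))) (Function('L')(F) = Add(-2, Mul(F, Add(F, F))) = Add(-2, Mul(F, Mul(2, F))) = Add(-2, Mul(2, Pow(F, 2))))
Function('W')(C, J) = Add(Rational(-46, 5), Mul(Rational(-1, 5), J)) (Function('W')(C, J) = Add(-7, Mul(Rational(1, 5), Add(-11, Mul(-1, J)))) = Add(-7, Add(Rational(-11, 5), Mul(Rational(-1, 5), J))) = Add(Rational(-46, 5), Mul(Rational(-1, 5), J)))
Pow(Add(Function('W')(6, 11), Function('L')(11)), 2) = Pow(Add(Add(Rational(-46, 5), Mul(Rational(-1, 5), 11)), Add(-2, Mul(2, Pow(11, 2)))), 2) = Pow(Add(Add(Rational(-46, 5), Rational(-11, 5)), Add(-2, Mul(2, 121))), 2) = Pow(Add(Rational(-57, 5), Add(-2, 242)), 2) = Pow(Add(Rational(-57, 5), 240), 2) = Pow(Rational(1143, 5), 2) = Rational(1306449, 25)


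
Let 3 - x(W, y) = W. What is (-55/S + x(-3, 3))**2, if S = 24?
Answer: 7921/576 ≈ 13.752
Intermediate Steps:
x(W, y) = 3 - W
(-55/S + x(-3, 3))**2 = (-55/24 + (3 - 1*(-3)))**2 = (-55*1/24 + (3 + 3))**2 = (-55/24 + 6)**2 = (89/24)**2 = 7921/576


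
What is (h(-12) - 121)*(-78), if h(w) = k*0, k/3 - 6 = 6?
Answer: 9438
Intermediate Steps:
k = 36 (k = 18 + 3*6 = 18 + 18 = 36)
h(w) = 0 (h(w) = 36*0 = 0)
(h(-12) - 121)*(-78) = (0 - 121)*(-78) = -121*(-78) = 9438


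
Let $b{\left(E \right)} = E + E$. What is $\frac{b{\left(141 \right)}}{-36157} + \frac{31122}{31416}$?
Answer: $\frac{219681}{223516} \approx 0.98284$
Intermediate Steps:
$b{\left(E \right)} = 2 E$
$\frac{b{\left(141 \right)}}{-36157} + \frac{31122}{31416} = \frac{2 \cdot 141}{-36157} + \frac{31122}{31416} = 282 \left(- \frac{1}{36157}\right) + 31122 \cdot \frac{1}{31416} = - \frac{282}{36157} + \frac{741}{748} = \frac{219681}{223516}$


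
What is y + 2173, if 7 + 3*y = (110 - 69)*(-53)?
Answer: 4339/3 ≈ 1446.3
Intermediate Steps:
y = -2180/3 (y = -7/3 + ((110 - 69)*(-53))/3 = -7/3 + (41*(-53))/3 = -7/3 + (⅓)*(-2173) = -7/3 - 2173/3 = -2180/3 ≈ -726.67)
y + 2173 = -2180/3 + 2173 = 4339/3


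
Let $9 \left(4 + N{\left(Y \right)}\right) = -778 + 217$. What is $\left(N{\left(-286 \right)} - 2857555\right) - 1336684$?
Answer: $- \frac{12582916}{3} \approx -4.1943 \cdot 10^{6}$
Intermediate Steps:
$N{\left(Y \right)} = - \frac{199}{3}$ ($N{\left(Y \right)} = -4 + \frac{-778 + 217}{9} = -4 + \frac{1}{9} \left(-561\right) = -4 - \frac{187}{3} = - \frac{199}{3}$)
$\left(N{\left(-286 \right)} - 2857555\right) - 1336684 = \left(- \frac{199}{3} - 2857555\right) - 1336684 = - \frac{8572864}{3} - 1336684 = - \frac{12582916}{3}$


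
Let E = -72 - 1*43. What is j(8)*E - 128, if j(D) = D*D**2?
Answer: -59008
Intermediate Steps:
j(D) = D**3
E = -115 (E = -72 - 43 = -115)
j(8)*E - 128 = 8**3*(-115) - 128 = 512*(-115) - 128 = -58880 - 128 = -59008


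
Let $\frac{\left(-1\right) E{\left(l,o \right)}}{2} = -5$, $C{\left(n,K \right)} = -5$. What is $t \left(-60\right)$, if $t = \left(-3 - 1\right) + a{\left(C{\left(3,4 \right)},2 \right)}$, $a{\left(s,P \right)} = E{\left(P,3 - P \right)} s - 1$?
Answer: $3300$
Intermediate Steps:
$E{\left(l,o \right)} = 10$ ($E{\left(l,o \right)} = \left(-2\right) \left(-5\right) = 10$)
$a{\left(s,P \right)} = -1 + 10 s$ ($a{\left(s,P \right)} = 10 s - 1 = -1 + 10 s$)
$t = -55$ ($t = \left(-3 - 1\right) + \left(-1 + 10 \left(-5\right)\right) = -4 - 51 = -55$)
$t \left(-60\right) = \left(-55\right) \left(-60\right) = 3300$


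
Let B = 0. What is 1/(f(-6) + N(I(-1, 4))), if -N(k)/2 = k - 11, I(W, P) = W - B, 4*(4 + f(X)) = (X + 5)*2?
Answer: 2/39 ≈ 0.051282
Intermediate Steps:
f(X) = -3/2 + X/2 (f(X) = -4 + ((X + 5)*2)/4 = -4 + ((5 + X)*2)/4 = -4 + (10 + 2*X)/4 = -4 + (5/2 + X/2) = -3/2 + X/2)
I(W, P) = W (I(W, P) = W - 1*0 = W + 0 = W)
N(k) = 22 - 2*k (N(k) = -2*(k - 11) = -2*(-11 + k) = 22 - 2*k)
1/(f(-6) + N(I(-1, 4))) = 1/((-3/2 + (1/2)*(-6)) + (22 - 2*(-1))) = 1/((-3/2 - 3) + (22 + 2)) = 1/(-9/2 + 24) = 1/(39/2) = 2/39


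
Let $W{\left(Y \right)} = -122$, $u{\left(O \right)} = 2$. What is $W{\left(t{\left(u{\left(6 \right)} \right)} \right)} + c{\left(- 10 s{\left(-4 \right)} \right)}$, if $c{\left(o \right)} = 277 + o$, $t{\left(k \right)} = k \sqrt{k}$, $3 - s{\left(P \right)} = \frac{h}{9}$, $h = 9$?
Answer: $135$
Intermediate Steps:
$s{\left(P \right)} = 2$ ($s{\left(P \right)} = 3 - \frac{9}{9} = 3 - 9 \cdot \frac{1}{9} = 3 - 1 = 2$)
$t{\left(k \right)} = k^{\frac{3}{2}}$
$W{\left(t{\left(u{\left(6 \right)} \right)} \right)} + c{\left(- 10 s{\left(-4 \right)} \right)} = -122 + \left(277 - 20\right) = -122 + 257 = 135$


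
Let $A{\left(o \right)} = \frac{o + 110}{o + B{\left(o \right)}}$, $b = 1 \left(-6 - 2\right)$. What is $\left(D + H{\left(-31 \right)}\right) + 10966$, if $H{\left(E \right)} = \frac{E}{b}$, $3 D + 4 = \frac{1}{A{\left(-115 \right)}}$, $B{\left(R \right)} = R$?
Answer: $\frac{87871}{8} \approx 10984.0$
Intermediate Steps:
$b = -8$ ($b = 1 \left(-8\right) = -8$)
$A{\left(o \right)} = \frac{110 + o}{2 o}$ ($A{\left(o \right)} = \frac{o + 110}{o + o} = \frac{110 + o}{2 o}$)
$D = 14$ ($D = - \frac{4}{3} + \frac{1}{3 \frac{110 - 115}{2 \left(-115\right)}} = - \frac{4}{3} + \frac{1}{3 \cdot \frac{1}{2} \left(- \frac{1}{115}\right) \left(-5\right)} = - \frac{4}{3} + \frac{\frac{1}{\frac{1}{46}}}{3} = - \frac{4}{3} + \frac{1}{3} \cdot 46 = - \frac{4}{3} + \frac{46}{3} = 14$)
$H{\left(E \right)} = - \frac{E}{8}$ ($H{\left(E \right)} = \frac{E}{-8} = E \left(- \frac{1}{8}\right) = - \frac{E}{8}$)
$\left(D + H{\left(-31 \right)}\right) + 10966 = \left(14 - - \frac{31}{8}\right) + 10966 = \left(14 + \frac{31}{8}\right) + 10966 = \frac{143}{8} + 10966 = \frac{87871}{8}$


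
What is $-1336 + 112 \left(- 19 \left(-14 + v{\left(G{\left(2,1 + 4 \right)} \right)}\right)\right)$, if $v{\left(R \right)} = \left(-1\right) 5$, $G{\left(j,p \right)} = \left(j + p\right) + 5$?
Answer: $39096$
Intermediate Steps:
$G{\left(j,p \right)} = 5 + j + p$
$v{\left(R \right)} = -5$
$-1336 + 112 \left(- 19 \left(-14 + v{\left(G{\left(2,1 + 4 \right)} \right)}\right)\right) = -1336 + 112 \left(- 19 \left(-14 - 5\right)\right) = -1336 + 112 \left(\left(-19\right) \left(-19\right)\right) = -1336 + 112 \cdot 361 = -1336 + 40432 = 39096$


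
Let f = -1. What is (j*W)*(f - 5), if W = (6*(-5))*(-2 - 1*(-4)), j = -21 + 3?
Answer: -6480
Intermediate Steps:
j = -18
W = -60 (W = -30*(-2 + 4) = -30*2 = -60)
(j*W)*(f - 5) = (-18*(-60))*(-1 - 5) = 1080*(-6) = -6480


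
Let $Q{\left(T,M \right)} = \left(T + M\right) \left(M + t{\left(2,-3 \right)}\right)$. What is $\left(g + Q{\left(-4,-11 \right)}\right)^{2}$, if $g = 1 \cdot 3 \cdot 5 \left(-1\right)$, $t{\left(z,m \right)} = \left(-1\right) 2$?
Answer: $32400$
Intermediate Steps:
$t{\left(z,m \right)} = -2$
$Q{\left(T,M \right)} = \left(-2 + M\right) \left(M + T\right)$ ($Q{\left(T,M \right)} = \left(T + M\right) \left(M - 2\right) = \left(M + T\right) \left(-2 + M\right) = \left(-2 + M\right) \left(M + T\right)$)
$g = -15$ ($g = 3 \left(-5\right) = -15$)
$\left(g + Q{\left(-4,-11 \right)}\right)^{2} = \left(-15 - \left(-74 - 121\right)\right)^{2} = \left(-15 + \left(121 + 22 + 8 + 44\right)\right)^{2} = \left(-15 + 195\right)^{2} = 180^{2} = 32400$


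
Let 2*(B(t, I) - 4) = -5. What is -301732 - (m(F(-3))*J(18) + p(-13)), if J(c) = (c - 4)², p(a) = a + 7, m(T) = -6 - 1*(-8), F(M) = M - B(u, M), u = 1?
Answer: -302118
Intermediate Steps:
B(t, I) = 3/2 (B(t, I) = 4 + (½)*(-5) = 4 - 5/2 = 3/2)
F(M) = -3/2 + M (F(M) = M - 1*3/2 = M - 3/2 = -3/2 + M)
m(T) = 2 (m(T) = -6 + 8 = 2)
p(a) = 7 + a
J(c) = (-4 + c)²
-301732 - (m(F(-3))*J(18) + p(-13)) = -301732 - (2*(-4 + 18)² + (7 - 13)) = -301732 - (2*14² - 6) = -301732 - (2*196 - 6) = -301732 - (392 - 6) = -301732 - 1*386 = -301732 - 386 = -302118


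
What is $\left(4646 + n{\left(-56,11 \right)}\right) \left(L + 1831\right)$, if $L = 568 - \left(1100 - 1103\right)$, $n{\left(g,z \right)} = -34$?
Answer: $11078024$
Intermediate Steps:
$L = 571$ ($L = 568 - -3 = 568 + 3 = 571$)
$\left(4646 + n{\left(-56,11 \right)}\right) \left(L + 1831\right) = \left(4646 - 34\right) \left(571 + 1831\right) = 4612 \cdot 2402 = 11078024$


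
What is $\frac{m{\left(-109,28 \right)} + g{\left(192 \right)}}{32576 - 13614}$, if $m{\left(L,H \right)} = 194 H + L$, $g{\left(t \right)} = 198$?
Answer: $\frac{5521}{18962} \approx 0.29116$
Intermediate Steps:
$m{\left(L,H \right)} = L + 194 H$
$\frac{m{\left(-109,28 \right)} + g{\left(192 \right)}}{32576 - 13614} = \frac{\left(-109 + 194 \cdot 28\right) + 198}{32576 - 13614} = \frac{\left(-109 + 5432\right) + 198}{18962} = \left(5323 + 198\right) \frac{1}{18962} = 5521 \cdot \frac{1}{18962} = \frac{5521}{18962}$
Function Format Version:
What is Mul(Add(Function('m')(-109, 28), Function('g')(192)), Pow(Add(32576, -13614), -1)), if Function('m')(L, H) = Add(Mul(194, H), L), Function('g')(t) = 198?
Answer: Rational(5521, 18962) ≈ 0.29116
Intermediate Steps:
Function('m')(L, H) = Add(L, Mul(194, H))
Mul(Add(Function('m')(-109, 28), Function('g')(192)), Pow(Add(32576, -13614), -1)) = Mul(Add(Add(-109, Mul(194, 28)), 198), Pow(Add(32576, -13614), -1)) = Mul(Add(Add(-109, 5432), 198), Pow(18962, -1)) = Mul(Add(5323, 198), Rational(1, 18962)) = Mul(5521, Rational(1, 18962)) = Rational(5521, 18962)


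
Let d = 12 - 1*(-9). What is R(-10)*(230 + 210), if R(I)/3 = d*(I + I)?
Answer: -554400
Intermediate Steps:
d = 21 (d = 12 + 9 = 21)
R(I) = 126*I (R(I) = 3*(21*(I + I)) = 3*(21*(2*I)) = 3*(42*I) = 126*I)
R(-10)*(230 + 210) = (126*(-10))*(230 + 210) = -1260*440 = -554400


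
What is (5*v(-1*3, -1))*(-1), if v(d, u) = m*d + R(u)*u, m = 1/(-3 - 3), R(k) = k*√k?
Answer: -5/2 - 5*I ≈ -2.5 - 5.0*I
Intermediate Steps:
R(k) = k^(3/2)
m = -⅙ (m = 1/(-6) = -⅙ ≈ -0.16667)
v(d, u) = u^(5/2) - d/6 (v(d, u) = -d/6 + u^(3/2)*u = -d/6 + u^(5/2) = u^(5/2) - d/6)
(5*v(-1*3, -1))*(-1) = (5*((-1)^(5/2) - (-1)*3/6))*(-1) = (5*(I - ⅙*(-3)))*(-1) = (5*(I + ½))*(-1) = (5*(½ + I))*(-1) = (5/2 + 5*I)*(-1) = -5/2 - 5*I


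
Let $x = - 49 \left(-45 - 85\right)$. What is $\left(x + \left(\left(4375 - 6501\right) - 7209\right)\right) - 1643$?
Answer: $-4608$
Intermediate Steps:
$x = 6370$ ($x = \left(-49\right) \left(-130\right) = 6370$)
$\left(x + \left(\left(4375 - 6501\right) - 7209\right)\right) - 1643 = \left(6370 + \left(\left(4375 - 6501\right) - 7209\right)\right) - 1643 = \left(6370 - 9335\right) - 1643 = -2965 - 1643 = -4608$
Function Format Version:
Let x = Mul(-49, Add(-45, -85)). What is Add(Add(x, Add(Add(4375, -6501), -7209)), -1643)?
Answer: -4608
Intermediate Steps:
x = 6370 (x = Mul(-49, -130) = 6370)
Add(Add(x, Add(Add(4375, -6501), -7209)), -1643) = Add(Add(6370, Add(Add(4375, -6501), -7209)), -1643) = Add(Add(6370, Add(-2126, -7209)), -1643) = Add(Add(6370, -9335), -1643) = Add(-2965, -1643) = -4608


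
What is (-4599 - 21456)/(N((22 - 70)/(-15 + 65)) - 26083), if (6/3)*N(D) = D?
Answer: 651375/652087 ≈ 0.99891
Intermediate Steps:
N(D) = D/2
(-4599 - 21456)/(N((22 - 70)/(-15 + 65)) - 26083) = (-4599 - 21456)/(((22 - 70)/(-15 + 65))/2 - 26083) = -26055/((-48/50)/2 - 26083) = -26055/((-48*1/50)/2 - 26083) = -26055/((1/2)*(-24/25) - 26083) = -26055/(-12/25 - 26083) = -26055/(-652087/25) = -26055*(-25/652087) = 651375/652087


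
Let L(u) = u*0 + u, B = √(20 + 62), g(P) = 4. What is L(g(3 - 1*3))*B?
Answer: 4*√82 ≈ 36.222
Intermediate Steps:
B = √82 ≈ 9.0554
L(u) = u (L(u) = 0 + u = u)
L(g(3 - 1*3))*B = 4*√82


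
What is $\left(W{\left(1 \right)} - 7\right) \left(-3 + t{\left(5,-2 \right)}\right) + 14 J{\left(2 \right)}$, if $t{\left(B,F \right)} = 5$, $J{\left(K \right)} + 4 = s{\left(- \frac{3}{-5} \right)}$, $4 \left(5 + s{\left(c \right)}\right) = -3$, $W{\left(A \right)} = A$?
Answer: $- \frac{297}{2} \approx -148.5$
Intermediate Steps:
$s{\left(c \right)} = - \frac{23}{4}$ ($s{\left(c \right)} = -5 + \frac{1}{4} \left(-3\right) = -5 - \frac{3}{4} = - \frac{23}{4}$)
$J{\left(K \right)} = - \frac{39}{4}$ ($J{\left(K \right)} = -4 - \frac{23}{4} = - \frac{39}{4}$)
$\left(W{\left(1 \right)} - 7\right) \left(-3 + t{\left(5,-2 \right)}\right) + 14 J{\left(2 \right)} = \left(1 - 7\right) \left(-3 + 5\right) + 14 \left(- \frac{39}{4}\right) = \left(-6\right) 2 - \frac{273}{2} = -12 - \frac{273}{2} = - \frac{297}{2}$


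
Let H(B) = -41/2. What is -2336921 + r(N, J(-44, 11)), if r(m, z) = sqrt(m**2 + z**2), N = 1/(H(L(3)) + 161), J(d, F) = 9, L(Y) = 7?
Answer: -2336921 + sqrt(6395845)/281 ≈ -2.3369e+6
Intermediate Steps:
H(B) = -41/2 (H(B) = -41*1/2 = -41/2)
N = 2/281 (N = 1/(-41/2 + 161) = 1/(281/2) = 2/281 ≈ 0.0071174)
-2336921 + r(N, J(-44, 11)) = -2336921 + sqrt((2/281)**2 + 9**2) = -2336921 + sqrt(4/78961 + 81) = -2336921 + sqrt(6395845/78961) = -2336921 + sqrt(6395845)/281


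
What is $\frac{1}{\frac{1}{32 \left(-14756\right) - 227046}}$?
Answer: $-699238$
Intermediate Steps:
$\frac{1}{\frac{1}{32 \left(-14756\right) - 227046}} = \frac{1}{\frac{1}{-472192 - 227046}} = \frac{1}{\frac{1}{-699238}} = \frac{1}{- \frac{1}{699238}} = -699238$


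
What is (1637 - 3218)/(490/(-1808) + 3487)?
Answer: -1429224/3152003 ≈ -0.45343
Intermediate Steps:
(1637 - 3218)/(490/(-1808) + 3487) = -1581/(490*(-1/1808) + 3487) = -1581/(-245/904 + 3487) = -1581/3152003/904 = -1581*904/3152003 = -1429224/3152003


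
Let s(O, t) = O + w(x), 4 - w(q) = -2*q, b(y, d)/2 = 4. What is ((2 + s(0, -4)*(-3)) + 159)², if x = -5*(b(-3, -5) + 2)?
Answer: 201601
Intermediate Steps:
b(y, d) = 8 (b(y, d) = 2*4 = 8)
x = -50 (x = -5*(8 + 2) = -5*10 = -50)
w(q) = 4 + 2*q (w(q) = 4 - (-2)*q = 4 + 2*q)
s(O, t) = -96 + O (s(O, t) = O + (4 + 2*(-50)) = O + (4 - 100) = O - 96 = -96 + O)
((2 + s(0, -4)*(-3)) + 159)² = ((2 + (-96 + 0)*(-3)) + 159)² = ((2 - 96*(-3)) + 159)² = ((2 + 288) + 159)² = (290 + 159)² = 449² = 201601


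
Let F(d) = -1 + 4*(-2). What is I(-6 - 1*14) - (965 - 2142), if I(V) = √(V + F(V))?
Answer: 1177 + I*√29 ≈ 1177.0 + 5.3852*I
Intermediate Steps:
F(d) = -9 (F(d) = -1 - 8 = -9)
I(V) = √(-9 + V) (I(V) = √(V - 9) = √(-9 + V))
I(-6 - 1*14) - (965 - 2142) = √(-9 + (-6 - 1*14)) - (965 - 2142) = √(-9 + (-6 - 14)) - 1*(-1177) = √(-9 - 20) + 1177 = √(-29) + 1177 = I*√29 + 1177 = 1177 + I*√29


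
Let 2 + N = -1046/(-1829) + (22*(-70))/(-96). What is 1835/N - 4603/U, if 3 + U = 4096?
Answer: 326734993249/2625565361 ≈ 124.44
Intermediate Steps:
U = 4093 (U = -3 + 4096 = 4093)
N = 641477/43896 (N = -2 + (-1046/(-1829) + (22*(-70))/(-96)) = -2 + (-1046*(-1/1829) - 1540*(-1/96)) = -2 + (1046/1829 + 385/24) = -2 + 729269/43896 = 641477/43896 ≈ 14.614)
1835/N - 4603/U = 1835/(641477/43896) - 4603/4093 = 1835*(43896/641477) - 4603*1/4093 = 80549160/641477 - 4603/4093 = 326734993249/2625565361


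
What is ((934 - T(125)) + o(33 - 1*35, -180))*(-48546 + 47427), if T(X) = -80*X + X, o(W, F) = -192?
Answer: -11880423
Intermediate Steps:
T(X) = -79*X
((934 - T(125)) + o(33 - 1*35, -180))*(-48546 + 47427) = ((934 - (-79)*125) - 192)*(-48546 + 47427) = ((934 - 1*(-9875)) - 192)*(-1119) = ((934 + 9875) - 192)*(-1119) = (10809 - 192)*(-1119) = 10617*(-1119) = -11880423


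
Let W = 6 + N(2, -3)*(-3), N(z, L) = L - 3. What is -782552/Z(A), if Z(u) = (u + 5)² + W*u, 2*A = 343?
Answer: -3130208/141073 ≈ -22.189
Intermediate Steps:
A = 343/2 (A = (½)*343 = 343/2 ≈ 171.50)
N(z, L) = -3 + L
W = 24 (W = 6 + (-3 - 3)*(-3) = 6 - 6*(-3) = 6 + 18 = 24)
Z(u) = (5 + u)² + 24*u (Z(u) = (u + 5)² + 24*u = (5 + u)² + 24*u)
-782552/Z(A) = -782552/((5 + 343/2)² + 24*(343/2)) = -782552/((353/2)² + 4116) = -782552/(124609/4 + 4116) = -782552/141073/4 = -782552*4/141073 = -3130208/141073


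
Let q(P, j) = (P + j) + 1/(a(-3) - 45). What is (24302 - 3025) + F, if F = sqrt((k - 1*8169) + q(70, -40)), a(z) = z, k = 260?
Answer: 21277 + I*sqrt(1134579)/12 ≈ 21277.0 + 88.764*I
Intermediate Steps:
q(P, j) = -1/48 + P + j (q(P, j) = (P + j) + 1/(-3 - 45) = (P + j) + 1/(-48) = (P + j) - 1/48 = -1/48 + P + j)
F = I*sqrt(1134579)/12 (F = sqrt((260 - 1*8169) + (-1/48 + 70 - 40)) = sqrt((260 - 8169) + 1439/48) = sqrt(-7909 + 1439/48) = sqrt(-378193/48) = I*sqrt(1134579)/12 ≈ 88.764*I)
(24302 - 3025) + F = (24302 - 3025) + I*sqrt(1134579)/12 = 21277 + I*sqrt(1134579)/12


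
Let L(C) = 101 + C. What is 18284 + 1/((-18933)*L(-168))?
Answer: 23193455125/1268511 ≈ 18284.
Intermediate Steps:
18284 + 1/((-18933)*L(-168)) = 18284 + 1/((-18933)*(101 - 168)) = 18284 - 1/18933/(-67) = 18284 - 1/18933*(-1/67) = 18284 + 1/1268511 = 23193455125/1268511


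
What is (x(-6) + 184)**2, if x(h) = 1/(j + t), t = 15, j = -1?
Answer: 6640929/196 ≈ 33882.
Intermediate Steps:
x(h) = 1/14 (x(h) = 1/(-1 + 15) = 1/14)
(x(-6) + 184)**2 = (1/14 + 184)**2 = (2577/14)**2 = 6640929/196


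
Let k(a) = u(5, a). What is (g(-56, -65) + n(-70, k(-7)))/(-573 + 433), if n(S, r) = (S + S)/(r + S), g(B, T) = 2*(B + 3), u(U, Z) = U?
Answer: 135/182 ≈ 0.74176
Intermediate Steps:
k(a) = 5
g(B, T) = 6 + 2*B (g(B, T) = 2*(3 + B) = 6 + 2*B)
n(S, r) = 2*S/(S + r) (n(S, r) = (2*S)/(S + r) = 2*S/(S + r))
(g(-56, -65) + n(-70, k(-7)))/(-573 + 433) = ((6 + 2*(-56)) + 2*(-70)/(-70 + 5))/(-573 + 433) = ((6 - 112) + 2*(-70)/(-65))/(-140) = (-106 + 2*(-70)*(-1/65))*(-1/140) = (-106 + 28/13)*(-1/140) = -1350/13*(-1/140) = 135/182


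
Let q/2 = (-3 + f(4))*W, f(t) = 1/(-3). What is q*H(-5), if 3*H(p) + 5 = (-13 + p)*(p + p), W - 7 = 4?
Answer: -38500/9 ≈ -4277.8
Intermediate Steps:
W = 11 (W = 7 + 4 = 11)
f(t) = -⅓
H(p) = -5/3 + 2*p*(-13 + p)/3 (H(p) = -5/3 + ((-13 + p)*(p + p))/3 = -5/3 + ((-13 + p)*(2*p))/3 = -5/3 + (2*p*(-13 + p))/3 = -5/3 + 2*p*(-13 + p)/3)
q = -220/3 (q = 2*((-3 - ⅓)*11) = 2*(-10/3*11) = 2*(-110/3) = -220/3 ≈ -73.333)
q*H(-5) = -220*(-5/3 - 26/3*(-5) + (⅔)*(-5)²)/3 = -220*(-5/3 + 130/3 + (⅔)*25)/3 = -220*(-5/3 + 130/3 + 50/3)/3 = -220/3*175/3 = -38500/9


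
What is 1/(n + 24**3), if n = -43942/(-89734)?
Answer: 44867/620263379 ≈ 7.2335e-5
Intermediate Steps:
n = 21971/44867 (n = -43942*(-1/89734) = 21971/44867 ≈ 0.48969)
1/(n + 24**3) = 1/(21971/44867 + 24**3) = 1/(21971/44867 + 13824) = 1/(620263379/44867) = 44867/620263379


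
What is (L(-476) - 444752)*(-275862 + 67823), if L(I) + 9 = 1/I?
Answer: 44043153839243/476 ≈ 9.2528e+10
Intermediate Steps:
L(I) = -9 + 1/I
(L(-476) - 444752)*(-275862 + 67823) = ((-9 + 1/(-476)) - 444752)*(-275862 + 67823) = ((-9 - 1/476) - 444752)*(-208039) = (-4285/476 - 444752)*(-208039) = -211706237/476*(-208039) = 44043153839243/476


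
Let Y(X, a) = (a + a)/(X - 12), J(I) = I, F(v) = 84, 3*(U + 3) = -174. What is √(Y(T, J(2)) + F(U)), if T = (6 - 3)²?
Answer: 2*√186/3 ≈ 9.0921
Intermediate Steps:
U = -61 (U = -3 + (⅓)*(-174) = -3 - 58 = -61)
T = 9 (T = 3² = 9)
Y(X, a) = 2*a/(-12 + X) (Y(X, a) = (2*a)/(-12 + X) = 2*a/(-12 + X))
√(Y(T, J(2)) + F(U)) = √(2*2/(-12 + 9) + 84) = √(2*2/(-3) + 84) = √(2*2*(-⅓) + 84) = √(-4/3 + 84) = √(248/3) = 2*√186/3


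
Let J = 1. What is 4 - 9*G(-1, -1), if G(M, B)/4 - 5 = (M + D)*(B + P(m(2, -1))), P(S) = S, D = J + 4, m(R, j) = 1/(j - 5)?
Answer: -8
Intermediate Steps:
m(R, j) = 1/(-5 + j)
D = 5 (D = 1 + 4 = 5)
G(M, B) = 20 + 4*(5 + M)*(-⅙ + B) (G(M, B) = 20 + 4*((M + 5)*(B + 1/(-5 - 1))) = 20 + 4*((5 + M)*(B + 1/(-6))) = 20 + 4*((5 + M)*(B - ⅙)) = 20 + 4*((5 + M)*(-⅙ + B)) = 20 + 4*(5 + M)*(-⅙ + B))
4 - 9*G(-1, -1) = 4 - 9*(50/3 + 20*(-1) - ⅔*(-1) + 4*(-1)*(-1)) = 4 - 9*(50/3 - 20 + ⅔ + 4) = 4 - 9*4/3 = 4 - 12 = -8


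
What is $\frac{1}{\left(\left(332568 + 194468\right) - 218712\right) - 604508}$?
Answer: $- \frac{1}{296184} \approx -3.3763 \cdot 10^{-6}$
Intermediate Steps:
$\frac{1}{\left(\left(332568 + 194468\right) - 218712\right) - 604508} = \frac{1}{\left(527036 - 218712\right) - 604508} = \frac{1}{308324 - 604508} = \frac{1}{-296184} = - \frac{1}{296184}$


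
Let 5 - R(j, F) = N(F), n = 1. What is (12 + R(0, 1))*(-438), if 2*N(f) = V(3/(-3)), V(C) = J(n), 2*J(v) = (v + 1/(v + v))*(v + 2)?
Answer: -27813/4 ≈ -6953.3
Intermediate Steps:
J(v) = (2 + v)*(v + 1/(2*v))/2 (J(v) = ((v + 1/(v + v))*(v + 2))/2 = ((v + 1/(2*v))*(2 + v))/2 = ((2 + v)*(v + 1/(2*v)))/2 = (2 + v)*(v + 1/(2*v))/2)
V(C) = 9/4 (V(C) = ¼ + 1 + (½)/1 + (½)*1² = ¼ + 1 + (½)*1 + (½)*1 = ¼ + 1 + ½ + ½ = 9/4)
N(f) = 9/8 (N(f) = (½)*(9/4) = 9/8)
R(j, F) = 31/8 (R(j, F) = 5 - 1*9/8 = 5 - 9/8 = 31/8)
(12 + R(0, 1))*(-438) = (12 + 31/8)*(-438) = (127/8)*(-438) = -27813/4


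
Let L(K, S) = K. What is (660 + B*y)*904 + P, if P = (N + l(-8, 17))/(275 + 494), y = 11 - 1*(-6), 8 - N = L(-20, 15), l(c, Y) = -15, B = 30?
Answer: 813355933/769 ≈ 1.0577e+6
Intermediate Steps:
N = 28 (N = 8 - 1*(-20) = 8 + 20 = 28)
y = 17 (y = 11 + 6 = 17)
P = 13/769 (P = (28 - 15)/(275 + 494) = 13/769 ≈ 0.016905)
(660 + B*y)*904 + P = (660 + 30*17)*904 + 13/769 = (660 + 510)*904 + 13/769 = 1170*904 + 13/769 = 1057680 + 13/769 = 813355933/769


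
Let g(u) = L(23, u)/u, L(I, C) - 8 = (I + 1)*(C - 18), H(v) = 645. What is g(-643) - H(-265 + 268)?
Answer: -398879/643 ≈ -620.34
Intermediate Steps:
L(I, C) = 8 + (1 + I)*(-18 + C) (L(I, C) = 8 + (I + 1)*(C - 18) = 8 + (1 + I)*(-18 + C))
g(u) = (-424 + 24*u)/u (g(u) = (-10 + u - 18*23 + u*23)/u = (-10 + u - 414 + 23*u)/u = (-424 + 24*u)/u)
g(-643) - H(-265 + 268) = (24 - 424/(-643)) - 1*645 = (24 - 424*(-1/643)) - 645 = (24 + 424/643) - 645 = 15856/643 - 645 = -398879/643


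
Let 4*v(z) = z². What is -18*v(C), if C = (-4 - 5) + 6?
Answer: -81/2 ≈ -40.500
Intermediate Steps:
C = -3 (C = -9 + 6 = -3)
v(z) = z²/4
-18*v(C) = -9*(-3)²/2 = -9*9/2 = -18*9/4 = -81/2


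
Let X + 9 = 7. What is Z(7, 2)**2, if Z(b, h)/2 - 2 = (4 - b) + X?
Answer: 36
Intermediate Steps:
X = -2 (X = -9 + 7 = -2)
Z(b, h) = 8 - 2*b (Z(b, h) = 4 + 2*((4 - b) - 2) = 4 + 2*(2 - b) = 4 + (4 - 2*b) = 8 - 2*b)
Z(7, 2)**2 = (8 - 2*7)**2 = (8 - 14)**2 = (-6)**2 = 36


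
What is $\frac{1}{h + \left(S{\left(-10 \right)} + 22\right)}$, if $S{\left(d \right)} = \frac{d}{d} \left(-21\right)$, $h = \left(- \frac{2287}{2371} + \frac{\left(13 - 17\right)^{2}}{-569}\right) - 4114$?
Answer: $- \frac{1349099}{5550183426} \approx -0.00024307$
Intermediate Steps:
$h = - \frac{5551532525}{1349099}$ ($h = \left(\left(-2287\right) \frac{1}{2371} + \left(-4\right)^{2} \left(- \frac{1}{569}\right)\right) - 4114 = \left(- \frac{2287}{2371} + 16 \left(- \frac{1}{569}\right)\right) - 4114 = \left(- \frac{2287}{2371} - \frac{16}{569}\right) - 4114 = - \frac{1339239}{1349099} - 4114 = - \frac{5551532525}{1349099} \approx -4115.0$)
$S{\left(d \right)} = -21$ ($S{\left(d \right)} = 1 \left(-21\right) = -21$)
$\frac{1}{h + \left(S{\left(-10 \right)} + 22\right)} = \frac{1}{- \frac{5551532525}{1349099} + \left(-21 + 22\right)} = \frac{1}{- \frac{5551532525}{1349099} + 1} = \frac{1}{- \frac{5550183426}{1349099}} = - \frac{1349099}{5550183426}$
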